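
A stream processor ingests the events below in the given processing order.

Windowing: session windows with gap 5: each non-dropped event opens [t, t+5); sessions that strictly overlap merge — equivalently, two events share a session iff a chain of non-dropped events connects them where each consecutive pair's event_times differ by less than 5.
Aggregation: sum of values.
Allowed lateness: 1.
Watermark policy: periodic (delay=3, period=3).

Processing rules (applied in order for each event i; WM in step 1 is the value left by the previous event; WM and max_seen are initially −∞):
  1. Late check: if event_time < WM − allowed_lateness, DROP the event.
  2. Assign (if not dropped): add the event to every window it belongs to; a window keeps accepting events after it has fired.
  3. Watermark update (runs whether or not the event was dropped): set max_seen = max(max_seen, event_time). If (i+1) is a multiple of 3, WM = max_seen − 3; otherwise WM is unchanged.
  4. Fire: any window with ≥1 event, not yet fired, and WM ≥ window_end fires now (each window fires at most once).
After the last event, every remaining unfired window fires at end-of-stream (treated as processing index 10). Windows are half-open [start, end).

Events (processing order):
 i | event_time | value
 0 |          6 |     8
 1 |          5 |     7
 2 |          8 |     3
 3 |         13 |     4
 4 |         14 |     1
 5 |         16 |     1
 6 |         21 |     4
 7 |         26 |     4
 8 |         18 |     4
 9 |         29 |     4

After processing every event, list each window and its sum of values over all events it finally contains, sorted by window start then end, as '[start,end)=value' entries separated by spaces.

i=0 t=6 v=8: → [6,11); WM=−∞
i=1 t=5 v=7: → [5,11); WM=−∞
i=2 t=8 v=3: → [5,13); WM=5
i=3 t=13 v=4: → [13,18); WM=5
i=4 t=14 v=1: → [13,19); WM=5
i=5 t=16 v=1: → [13,21); WM=13
i=6 t=21 v=4: → [21,26); WM=13
i=7 t=26 v=4: → [26,31); WM=13
i=8 t=18 v=4: → [13,26); WM=23
i=9 t=29 v=4: → [26,34); WM=23

[5,13)=18 [13,26)=14 [26,34)=8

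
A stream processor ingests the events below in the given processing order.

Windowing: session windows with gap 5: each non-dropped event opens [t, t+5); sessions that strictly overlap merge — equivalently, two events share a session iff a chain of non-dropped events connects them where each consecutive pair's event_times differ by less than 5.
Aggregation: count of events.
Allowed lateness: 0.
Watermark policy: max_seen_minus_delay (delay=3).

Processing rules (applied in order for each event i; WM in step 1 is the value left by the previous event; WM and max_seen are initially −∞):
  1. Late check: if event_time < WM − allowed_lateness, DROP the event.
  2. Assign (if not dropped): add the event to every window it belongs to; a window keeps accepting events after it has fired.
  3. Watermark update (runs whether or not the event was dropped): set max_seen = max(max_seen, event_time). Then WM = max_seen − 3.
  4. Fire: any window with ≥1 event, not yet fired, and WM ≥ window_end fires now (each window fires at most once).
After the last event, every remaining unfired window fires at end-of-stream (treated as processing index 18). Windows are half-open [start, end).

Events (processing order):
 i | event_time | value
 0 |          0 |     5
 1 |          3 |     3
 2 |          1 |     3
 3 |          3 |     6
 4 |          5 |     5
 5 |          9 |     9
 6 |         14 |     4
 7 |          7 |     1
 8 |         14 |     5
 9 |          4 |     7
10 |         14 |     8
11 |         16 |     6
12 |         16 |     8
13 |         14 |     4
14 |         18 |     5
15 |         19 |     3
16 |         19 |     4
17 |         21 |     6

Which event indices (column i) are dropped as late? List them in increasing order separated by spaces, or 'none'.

i=0 t=0 v=5: → [0,5); WM=-3
i=1 t=3 v=3: → [0,8); WM=0
i=2 t=1 v=3: → [0,8); WM=0
i=3 t=3 v=6: → [0,8); WM=0
i=4 t=5 v=5: → [0,10); WM=2
i=5 t=9 v=9: → [0,14); WM=6
i=6 t=14 v=4: → [14,19); WM=11
i=7 t=7 v=1: DROP (t<11-0); WM=11
i=8 t=14 v=5: → [14,19); WM=11
i=9 t=4 v=7: DROP (t<11-0); WM=11
i=10 t=14 v=8: → [14,19); WM=11
i=11 t=16 v=6: → [14,21); WM=13
i=12 t=16 v=8: → [14,21); WM=13
i=13 t=14 v=4: → [14,21); WM=13
i=14 t=18 v=5: → [14,23); WM=15
i=15 t=19 v=3: → [14,24); WM=16
i=16 t=19 v=4: → [14,24); WM=16
i=17 t=21 v=6: → [14,26); WM=18

7 9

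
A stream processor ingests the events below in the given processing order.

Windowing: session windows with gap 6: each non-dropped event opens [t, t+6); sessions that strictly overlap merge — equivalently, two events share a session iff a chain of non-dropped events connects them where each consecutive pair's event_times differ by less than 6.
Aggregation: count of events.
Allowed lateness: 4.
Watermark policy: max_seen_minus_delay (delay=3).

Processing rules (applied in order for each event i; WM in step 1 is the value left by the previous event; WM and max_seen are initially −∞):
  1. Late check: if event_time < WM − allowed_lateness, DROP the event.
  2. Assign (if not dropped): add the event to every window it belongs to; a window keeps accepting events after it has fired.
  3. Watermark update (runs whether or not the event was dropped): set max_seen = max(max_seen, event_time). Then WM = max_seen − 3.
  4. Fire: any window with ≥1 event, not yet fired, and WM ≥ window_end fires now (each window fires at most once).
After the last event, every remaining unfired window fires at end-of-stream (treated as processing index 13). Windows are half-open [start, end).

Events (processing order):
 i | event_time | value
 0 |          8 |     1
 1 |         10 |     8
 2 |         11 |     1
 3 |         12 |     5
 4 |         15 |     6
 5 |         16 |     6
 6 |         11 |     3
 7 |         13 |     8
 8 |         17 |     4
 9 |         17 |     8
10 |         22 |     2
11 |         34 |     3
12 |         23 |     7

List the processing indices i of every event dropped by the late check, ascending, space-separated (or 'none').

i=0 t=8 v=1: → [8,14); WM=5
i=1 t=10 v=8: → [8,16); WM=7
i=2 t=11 v=1: → [8,17); WM=8
i=3 t=12 v=5: → [8,18); WM=9
i=4 t=15 v=6: → [8,21); WM=12
i=5 t=16 v=6: → [8,22); WM=13
i=6 t=11 v=3: → [8,22); WM=13
i=7 t=13 v=8: → [8,22); WM=13
i=8 t=17 v=4: → [8,23); WM=14
i=9 t=17 v=8: → [8,23); WM=14
i=10 t=22 v=2: → [8,28); WM=19
i=11 t=34 v=3: → [34,40); WM=31
i=12 t=23 v=7: DROP (t<31-4); WM=31

12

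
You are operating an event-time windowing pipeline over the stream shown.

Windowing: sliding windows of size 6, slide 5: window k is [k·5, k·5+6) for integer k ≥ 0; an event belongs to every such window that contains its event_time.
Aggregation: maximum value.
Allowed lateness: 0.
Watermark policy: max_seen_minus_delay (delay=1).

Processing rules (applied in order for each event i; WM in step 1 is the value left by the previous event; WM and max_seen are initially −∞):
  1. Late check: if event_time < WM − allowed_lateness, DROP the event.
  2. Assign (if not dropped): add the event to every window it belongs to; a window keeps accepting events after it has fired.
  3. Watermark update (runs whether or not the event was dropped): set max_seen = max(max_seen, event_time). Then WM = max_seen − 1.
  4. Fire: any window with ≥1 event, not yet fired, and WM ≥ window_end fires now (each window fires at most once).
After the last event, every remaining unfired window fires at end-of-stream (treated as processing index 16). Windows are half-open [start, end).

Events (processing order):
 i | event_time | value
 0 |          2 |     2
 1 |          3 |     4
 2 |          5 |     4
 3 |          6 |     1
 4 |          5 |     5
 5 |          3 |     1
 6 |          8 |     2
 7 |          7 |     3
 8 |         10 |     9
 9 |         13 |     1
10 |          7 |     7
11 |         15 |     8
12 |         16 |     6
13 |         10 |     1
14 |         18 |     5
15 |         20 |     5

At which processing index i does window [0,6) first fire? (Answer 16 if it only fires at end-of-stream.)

i=0 t=2 v=2: → [0,6); WM=1
i=1 t=3 v=4: → [0,6); WM=2
i=2 t=5 v=4: → [5,11),[0,6); WM=4
i=3 t=6 v=1: → [5,11); WM=5
i=4 t=5 v=5: → [5,11),[0,6); WM=5
i=5 t=3 v=1: DROP (t<5-0); WM=5
i=6 t=8 v=2: → [5,11); WM=7; [0,6) fires=5
i=7 t=7 v=3: → [5,11); WM=7
i=8 t=10 v=9: → [10,16),[5,11); WM=9
i=9 t=13 v=1: → [10,16); WM=12; [5,11) fires=9
i=10 t=7 v=7: DROP (t<12-0); WM=12
i=11 t=15 v=8: → [15,21),[10,16); WM=14
i=12 t=16 v=6: → [15,21); WM=15
i=13 t=10 v=1: DROP (t<15-0); WM=15
i=14 t=18 v=5: → [15,21); WM=17; [10,16) fires=9
i=15 t=20 v=5: → [20,26),[15,21); WM=19

6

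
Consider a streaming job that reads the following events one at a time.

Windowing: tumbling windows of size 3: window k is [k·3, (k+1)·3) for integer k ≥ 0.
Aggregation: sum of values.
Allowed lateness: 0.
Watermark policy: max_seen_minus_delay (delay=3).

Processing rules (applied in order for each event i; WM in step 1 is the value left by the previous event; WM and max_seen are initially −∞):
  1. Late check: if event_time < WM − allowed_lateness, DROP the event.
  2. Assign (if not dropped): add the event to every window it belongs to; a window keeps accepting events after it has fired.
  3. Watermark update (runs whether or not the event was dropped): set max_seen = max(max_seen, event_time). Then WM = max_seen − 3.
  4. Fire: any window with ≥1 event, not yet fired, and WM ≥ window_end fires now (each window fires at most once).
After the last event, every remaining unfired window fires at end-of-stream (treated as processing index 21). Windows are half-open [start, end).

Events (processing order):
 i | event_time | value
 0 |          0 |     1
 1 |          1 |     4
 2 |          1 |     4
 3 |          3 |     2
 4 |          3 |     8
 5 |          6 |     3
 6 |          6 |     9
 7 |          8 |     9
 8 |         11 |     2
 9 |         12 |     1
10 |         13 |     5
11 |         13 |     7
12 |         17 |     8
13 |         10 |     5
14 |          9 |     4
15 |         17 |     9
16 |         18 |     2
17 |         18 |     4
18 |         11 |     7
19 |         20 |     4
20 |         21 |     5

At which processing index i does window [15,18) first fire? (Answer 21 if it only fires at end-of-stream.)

i=0 t=0 v=1: → [0,3); WM=-3
i=1 t=1 v=4: → [0,3); WM=-2
i=2 t=1 v=4: → [0,3); WM=-2
i=3 t=3 v=2: → [3,6); WM=0
i=4 t=3 v=8: → [3,6); WM=0
i=5 t=6 v=3: → [6,9); WM=3; [0,3) fires=9
i=6 t=6 v=9: → [6,9); WM=3
i=7 t=8 v=9: → [6,9); WM=5
i=8 t=11 v=2: → [9,12); WM=8; [3,6) fires=10
i=9 t=12 v=1: → [12,15); WM=9; [6,9) fires=21
i=10 t=13 v=5: → [12,15); WM=10
i=11 t=13 v=7: → [12,15); WM=10
i=12 t=17 v=8: → [15,18); WM=14; [9,12) fires=2
i=13 t=10 v=5: DROP (t<14-0); WM=14
i=14 t=9 v=4: DROP (t<14-0); WM=14
i=15 t=17 v=9: → [15,18); WM=14
i=16 t=18 v=2: → [18,21); WM=15; [12,15) fires=13
i=17 t=18 v=4: → [18,21); WM=15
i=18 t=11 v=7: DROP (t<15-0); WM=15
i=19 t=20 v=4: → [18,21); WM=17
i=20 t=21 v=5: → [21,24); WM=18; [15,18) fires=17

20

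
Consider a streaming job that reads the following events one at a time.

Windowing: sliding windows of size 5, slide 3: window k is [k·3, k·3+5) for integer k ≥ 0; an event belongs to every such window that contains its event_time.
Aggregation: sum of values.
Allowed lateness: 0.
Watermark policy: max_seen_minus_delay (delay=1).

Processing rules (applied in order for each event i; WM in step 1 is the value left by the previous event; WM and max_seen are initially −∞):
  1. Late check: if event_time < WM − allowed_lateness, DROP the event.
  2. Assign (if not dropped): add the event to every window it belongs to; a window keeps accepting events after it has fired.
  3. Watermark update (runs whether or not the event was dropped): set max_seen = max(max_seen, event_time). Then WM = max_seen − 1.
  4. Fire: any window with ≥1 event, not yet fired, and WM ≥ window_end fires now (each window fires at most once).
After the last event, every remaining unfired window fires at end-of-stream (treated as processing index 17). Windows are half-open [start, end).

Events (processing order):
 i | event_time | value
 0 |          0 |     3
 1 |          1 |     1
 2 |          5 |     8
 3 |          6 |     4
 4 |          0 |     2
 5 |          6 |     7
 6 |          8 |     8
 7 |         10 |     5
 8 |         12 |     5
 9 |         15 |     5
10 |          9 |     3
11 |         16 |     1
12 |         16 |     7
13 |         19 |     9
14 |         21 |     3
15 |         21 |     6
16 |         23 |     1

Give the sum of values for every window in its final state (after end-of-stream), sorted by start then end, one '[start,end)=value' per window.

[0,5)=4 [3,8)=19 [6,11)=24 [9,14)=10 [12,17)=18 [15,20)=22 [18,23)=18 [21,26)=10

i=0 t=0 v=3: → [0,5); WM=-1
i=1 t=1 v=1: → [0,5); WM=0
i=2 t=5 v=8: → [3,8); WM=4
i=3 t=6 v=4: → [6,11),[3,8); WM=5; [0,5) fires=4
i=4 t=0 v=2: DROP (t<5-0); WM=5
i=5 t=6 v=7: → [6,11),[3,8); WM=5
i=6 t=8 v=8: → [6,11); WM=7
i=7 t=10 v=5: → [9,14),[6,11); WM=9; [3,8) fires=19
i=8 t=12 v=5: → [12,17),[9,14); WM=11; [6,11) fires=24
i=9 t=15 v=5: → [15,20),[12,17); WM=14; [9,14) fires=10
i=10 t=9 v=3: DROP (t<14-0); WM=14
i=11 t=16 v=1: → [15,20),[12,17); WM=15
i=12 t=16 v=7: → [15,20),[12,17); WM=15
i=13 t=19 v=9: → [18,23),[15,20); WM=18; [12,17) fires=18
i=14 t=21 v=3: → [21,26),[18,23); WM=20; [15,20) fires=22
i=15 t=21 v=6: → [21,26),[18,23); WM=20
i=16 t=23 v=1: → [21,26); WM=22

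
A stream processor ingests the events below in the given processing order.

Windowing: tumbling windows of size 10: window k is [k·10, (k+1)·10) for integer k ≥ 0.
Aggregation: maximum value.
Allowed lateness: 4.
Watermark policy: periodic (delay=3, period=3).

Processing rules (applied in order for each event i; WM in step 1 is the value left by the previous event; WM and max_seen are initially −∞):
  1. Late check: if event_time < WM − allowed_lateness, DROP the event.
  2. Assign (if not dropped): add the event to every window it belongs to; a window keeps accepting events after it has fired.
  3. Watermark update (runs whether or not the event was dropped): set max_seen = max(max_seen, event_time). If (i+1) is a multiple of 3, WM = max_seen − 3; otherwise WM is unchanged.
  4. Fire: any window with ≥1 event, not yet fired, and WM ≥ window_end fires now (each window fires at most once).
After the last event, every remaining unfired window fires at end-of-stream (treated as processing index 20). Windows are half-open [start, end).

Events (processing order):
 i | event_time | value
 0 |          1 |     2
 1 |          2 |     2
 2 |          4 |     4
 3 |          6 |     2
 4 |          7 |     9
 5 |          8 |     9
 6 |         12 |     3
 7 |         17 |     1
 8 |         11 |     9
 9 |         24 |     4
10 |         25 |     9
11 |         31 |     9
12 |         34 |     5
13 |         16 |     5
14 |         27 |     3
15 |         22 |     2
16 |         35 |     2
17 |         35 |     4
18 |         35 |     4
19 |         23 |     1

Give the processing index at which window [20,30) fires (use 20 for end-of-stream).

i=0 t=1 v=2: → [0,10); WM=−∞
i=1 t=2 v=2: → [0,10); WM=−∞
i=2 t=4 v=4: → [0,10); WM=1
i=3 t=6 v=2: → [0,10); WM=1
i=4 t=7 v=9: → [0,10); WM=1
i=5 t=8 v=9: → [0,10); WM=5
i=6 t=12 v=3: → [10,20); WM=5
i=7 t=17 v=1: → [10,20); WM=5
i=8 t=11 v=9: → [10,20); WM=14; [0,10) fires=9
i=9 t=24 v=4: → [20,30); WM=14
i=10 t=25 v=9: → [20,30); WM=14
i=11 t=31 v=9: → [30,40); WM=28; [10,20) fires=9
i=12 t=34 v=5: → [30,40); WM=28
i=13 t=16 v=5: DROP (t<28-4); WM=28
i=14 t=27 v=3: → [20,30); WM=31; [20,30) fires=9
i=15 t=22 v=2: DROP (t<31-4); WM=31
i=16 t=35 v=2: → [30,40); WM=31
i=17 t=35 v=4: → [30,40); WM=32
i=18 t=35 v=4: → [30,40); WM=32
i=19 t=23 v=1: DROP (t<32-4); WM=32

14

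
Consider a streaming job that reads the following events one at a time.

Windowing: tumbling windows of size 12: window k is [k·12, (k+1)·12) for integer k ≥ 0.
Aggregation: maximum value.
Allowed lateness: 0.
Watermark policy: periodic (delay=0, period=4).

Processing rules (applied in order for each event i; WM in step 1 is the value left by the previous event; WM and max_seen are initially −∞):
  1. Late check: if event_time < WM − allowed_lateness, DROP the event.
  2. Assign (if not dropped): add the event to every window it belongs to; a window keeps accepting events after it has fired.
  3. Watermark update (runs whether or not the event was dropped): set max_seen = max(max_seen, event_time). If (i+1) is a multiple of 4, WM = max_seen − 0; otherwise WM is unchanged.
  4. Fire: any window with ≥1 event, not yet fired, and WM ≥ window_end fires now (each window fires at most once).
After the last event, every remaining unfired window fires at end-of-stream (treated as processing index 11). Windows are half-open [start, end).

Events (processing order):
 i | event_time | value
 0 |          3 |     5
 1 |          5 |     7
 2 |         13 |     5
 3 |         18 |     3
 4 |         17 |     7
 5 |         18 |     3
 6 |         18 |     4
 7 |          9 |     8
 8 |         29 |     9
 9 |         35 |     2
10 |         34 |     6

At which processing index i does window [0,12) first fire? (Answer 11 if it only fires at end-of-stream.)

3

i=0 t=3 v=5: → [0,12); WM=−∞
i=1 t=5 v=7: → [0,12); WM=−∞
i=2 t=13 v=5: → [12,24); WM=−∞
i=3 t=18 v=3: → [12,24); WM=18; [0,12) fires=7
i=4 t=17 v=7: DROP (t<18-0); WM=18
i=5 t=18 v=3: → [12,24); WM=18
i=6 t=18 v=4: → [12,24); WM=18
i=7 t=9 v=8: DROP (t<18-0); WM=18
i=8 t=29 v=9: → [24,36); WM=18
i=9 t=35 v=2: → [24,36); WM=18
i=10 t=34 v=6: → [24,36); WM=18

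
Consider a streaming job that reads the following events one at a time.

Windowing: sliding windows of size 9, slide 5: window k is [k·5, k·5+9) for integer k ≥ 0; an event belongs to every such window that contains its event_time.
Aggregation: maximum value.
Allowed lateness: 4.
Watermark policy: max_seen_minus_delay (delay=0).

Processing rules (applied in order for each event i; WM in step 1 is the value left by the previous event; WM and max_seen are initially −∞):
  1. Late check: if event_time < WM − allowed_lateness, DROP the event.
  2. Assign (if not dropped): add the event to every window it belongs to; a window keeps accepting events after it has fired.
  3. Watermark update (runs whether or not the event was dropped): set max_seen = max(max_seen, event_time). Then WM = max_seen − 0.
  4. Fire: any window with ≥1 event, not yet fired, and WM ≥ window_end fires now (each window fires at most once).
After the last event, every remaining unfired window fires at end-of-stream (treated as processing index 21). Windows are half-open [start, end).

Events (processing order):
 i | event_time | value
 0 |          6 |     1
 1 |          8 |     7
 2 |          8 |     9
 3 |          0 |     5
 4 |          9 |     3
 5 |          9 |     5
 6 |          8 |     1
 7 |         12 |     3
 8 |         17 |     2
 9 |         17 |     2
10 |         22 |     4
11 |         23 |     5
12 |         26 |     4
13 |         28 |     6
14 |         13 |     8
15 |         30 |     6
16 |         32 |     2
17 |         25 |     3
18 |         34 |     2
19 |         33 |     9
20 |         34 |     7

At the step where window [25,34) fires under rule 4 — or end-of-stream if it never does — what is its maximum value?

i=0 t=6 v=1: → [5,14),[0,9); WM=6
i=1 t=8 v=7: → [5,14),[0,9); WM=8
i=2 t=8 v=9: → [5,14),[0,9); WM=8
i=3 t=0 v=5: DROP (t<8-4); WM=8
i=4 t=9 v=3: → [5,14); WM=9; [0,9) fires=9
i=5 t=9 v=5: → [5,14); WM=9
i=6 t=8 v=1: → [5,14),[0,9); WM=9
i=7 t=12 v=3: → [10,19),[5,14); WM=12
i=8 t=17 v=2: → [15,24),[10,19); WM=17; [5,14) fires=9
i=9 t=17 v=2: → [15,24),[10,19); WM=17
i=10 t=22 v=4: → [20,29),[15,24); WM=22; [10,19) fires=3
i=11 t=23 v=5: → [20,29),[15,24); WM=23
i=12 t=26 v=4: → [25,34),[20,29); WM=26; [15,24) fires=5
i=13 t=28 v=6: → [25,34),[20,29); WM=28
i=14 t=13 v=8: DROP (t<28-4); WM=28
i=15 t=30 v=6: → [30,39),[25,34); WM=30; [20,29) fires=6
i=16 t=32 v=2: → [30,39),[25,34); WM=32
i=17 t=25 v=3: DROP (t<32-4); WM=32
i=18 t=34 v=2: → [30,39); WM=34; [25,34) fires=6
i=19 t=33 v=9: → [30,39),[25,34); WM=34
i=20 t=34 v=7: → [30,39); WM=34

6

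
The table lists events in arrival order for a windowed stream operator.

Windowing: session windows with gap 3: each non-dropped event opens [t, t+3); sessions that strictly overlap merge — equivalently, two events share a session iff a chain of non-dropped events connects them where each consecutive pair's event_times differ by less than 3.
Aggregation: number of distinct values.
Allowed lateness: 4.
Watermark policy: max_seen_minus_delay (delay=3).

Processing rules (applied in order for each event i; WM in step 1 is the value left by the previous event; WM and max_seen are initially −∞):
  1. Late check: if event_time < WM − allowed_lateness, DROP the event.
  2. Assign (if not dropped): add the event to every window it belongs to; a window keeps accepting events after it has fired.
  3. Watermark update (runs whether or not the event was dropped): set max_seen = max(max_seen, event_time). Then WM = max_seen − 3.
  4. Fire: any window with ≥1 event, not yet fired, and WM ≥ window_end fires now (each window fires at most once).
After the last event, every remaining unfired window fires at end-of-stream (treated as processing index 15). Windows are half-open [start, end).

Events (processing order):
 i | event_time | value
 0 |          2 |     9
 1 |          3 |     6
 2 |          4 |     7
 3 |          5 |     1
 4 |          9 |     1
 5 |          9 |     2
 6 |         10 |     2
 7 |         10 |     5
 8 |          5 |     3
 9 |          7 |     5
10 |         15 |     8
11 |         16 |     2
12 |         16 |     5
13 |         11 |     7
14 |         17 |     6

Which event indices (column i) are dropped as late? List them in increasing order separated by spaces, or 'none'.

none

i=0 t=2 v=9: → [2,5); WM=-1
i=1 t=3 v=6: → [2,6); WM=0
i=2 t=4 v=7: → [2,7); WM=1
i=3 t=5 v=1: → [2,8); WM=2
i=4 t=9 v=1: → [9,12); WM=6
i=5 t=9 v=2: → [9,12); WM=6
i=6 t=10 v=2: → [9,13); WM=7
i=7 t=10 v=5: → [9,13); WM=7
i=8 t=5 v=3: → [2,8); WM=7
i=9 t=7 v=5: → [2,13); WM=7
i=10 t=15 v=8: → [15,18); WM=12
i=11 t=16 v=2: → [15,19); WM=13
i=12 t=16 v=5: → [15,19); WM=13
i=13 t=11 v=7: → [2,14); WM=13
i=14 t=17 v=6: → [15,20); WM=14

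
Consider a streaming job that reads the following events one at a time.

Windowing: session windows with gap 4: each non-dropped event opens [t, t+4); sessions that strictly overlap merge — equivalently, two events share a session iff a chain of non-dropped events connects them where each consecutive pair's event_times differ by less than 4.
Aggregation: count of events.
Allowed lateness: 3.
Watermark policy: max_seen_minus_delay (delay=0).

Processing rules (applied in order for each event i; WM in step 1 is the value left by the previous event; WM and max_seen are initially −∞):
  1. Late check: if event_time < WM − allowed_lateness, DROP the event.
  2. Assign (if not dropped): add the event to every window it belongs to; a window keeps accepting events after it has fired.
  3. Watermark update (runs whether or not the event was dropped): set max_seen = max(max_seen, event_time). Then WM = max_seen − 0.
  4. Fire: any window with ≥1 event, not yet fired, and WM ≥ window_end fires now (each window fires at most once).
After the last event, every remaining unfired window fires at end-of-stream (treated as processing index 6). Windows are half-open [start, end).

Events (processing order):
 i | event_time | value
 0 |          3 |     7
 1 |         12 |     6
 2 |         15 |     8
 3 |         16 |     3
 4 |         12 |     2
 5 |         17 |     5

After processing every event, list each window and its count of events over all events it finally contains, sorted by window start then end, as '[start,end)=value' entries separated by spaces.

[3,7)=1 [12,21)=4

i=0 t=3 v=7: → [3,7); WM=3
i=1 t=12 v=6: → [12,16); WM=12
i=2 t=15 v=8: → [12,19); WM=15
i=3 t=16 v=3: → [12,20); WM=16
i=4 t=12 v=2: DROP (t<16-3); WM=16
i=5 t=17 v=5: → [12,21); WM=17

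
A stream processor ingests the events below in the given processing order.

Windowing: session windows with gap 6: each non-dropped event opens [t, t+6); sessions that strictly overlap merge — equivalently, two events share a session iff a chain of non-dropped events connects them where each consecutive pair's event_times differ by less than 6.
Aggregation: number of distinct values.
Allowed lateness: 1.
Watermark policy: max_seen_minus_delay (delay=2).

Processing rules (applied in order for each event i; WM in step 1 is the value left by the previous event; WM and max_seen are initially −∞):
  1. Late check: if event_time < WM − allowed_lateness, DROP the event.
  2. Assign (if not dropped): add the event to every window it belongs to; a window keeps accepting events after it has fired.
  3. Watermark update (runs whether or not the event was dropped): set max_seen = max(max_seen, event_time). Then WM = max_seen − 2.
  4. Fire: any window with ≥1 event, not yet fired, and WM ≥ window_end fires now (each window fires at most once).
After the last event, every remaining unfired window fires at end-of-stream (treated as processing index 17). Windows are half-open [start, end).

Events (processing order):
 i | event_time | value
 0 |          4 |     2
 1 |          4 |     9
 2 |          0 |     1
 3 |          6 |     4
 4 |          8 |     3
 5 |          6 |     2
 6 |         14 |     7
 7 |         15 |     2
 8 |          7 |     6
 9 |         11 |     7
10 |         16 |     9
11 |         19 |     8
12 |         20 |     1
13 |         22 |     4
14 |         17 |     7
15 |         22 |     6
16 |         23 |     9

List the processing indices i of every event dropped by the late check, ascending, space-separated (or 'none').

2 8 9 14

i=0 t=4 v=2: → [4,10); WM=2
i=1 t=4 v=9: → [4,10); WM=2
i=2 t=0 v=1: DROP (t<2-1); WM=2
i=3 t=6 v=4: → [4,12); WM=4
i=4 t=8 v=3: → [4,14); WM=6
i=5 t=6 v=2: → [4,14); WM=6
i=6 t=14 v=7: → [14,20); WM=12
i=7 t=15 v=2: → [14,21); WM=13
i=8 t=7 v=6: DROP (t<13-1); WM=13
i=9 t=11 v=7: DROP (t<13-1); WM=13
i=10 t=16 v=9: → [14,22); WM=14
i=11 t=19 v=8: → [14,25); WM=17
i=12 t=20 v=1: → [14,26); WM=18
i=13 t=22 v=4: → [14,28); WM=20
i=14 t=17 v=7: DROP (t<20-1); WM=20
i=15 t=22 v=6: → [14,28); WM=20
i=16 t=23 v=9: → [14,29); WM=21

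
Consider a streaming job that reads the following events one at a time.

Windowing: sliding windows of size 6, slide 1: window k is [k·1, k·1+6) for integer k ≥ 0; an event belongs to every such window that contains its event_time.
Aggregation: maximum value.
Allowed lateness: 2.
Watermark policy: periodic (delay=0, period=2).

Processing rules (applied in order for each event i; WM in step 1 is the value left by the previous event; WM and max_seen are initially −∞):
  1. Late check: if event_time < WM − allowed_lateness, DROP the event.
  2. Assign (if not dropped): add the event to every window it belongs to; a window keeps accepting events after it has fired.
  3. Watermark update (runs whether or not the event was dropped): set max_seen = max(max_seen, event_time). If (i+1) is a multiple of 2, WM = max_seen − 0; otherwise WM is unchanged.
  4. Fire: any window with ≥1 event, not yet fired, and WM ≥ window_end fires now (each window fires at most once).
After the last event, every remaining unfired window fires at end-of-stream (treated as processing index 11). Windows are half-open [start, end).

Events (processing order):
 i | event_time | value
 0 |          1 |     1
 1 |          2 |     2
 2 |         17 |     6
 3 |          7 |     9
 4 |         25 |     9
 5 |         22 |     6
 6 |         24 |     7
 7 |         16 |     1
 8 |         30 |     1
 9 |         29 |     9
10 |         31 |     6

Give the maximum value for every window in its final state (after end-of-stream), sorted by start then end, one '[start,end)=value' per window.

[0,6)=2 [1,7)=2 [2,8)=9 [3,9)=9 [4,10)=9 [5,11)=9 [6,12)=9 [7,13)=9 [12,18)=6 [13,19)=6 [14,20)=6 [15,21)=6 [16,22)=6 [17,23)=6 [18,24)=6 [19,25)=7 [20,26)=9 [21,27)=9 [22,28)=9 [23,29)=9 [24,30)=9 [25,31)=9 [26,32)=9 [27,33)=9 [28,34)=9 [29,35)=9 [30,36)=6 [31,37)=6

i=0 t=1 v=1: → [1,7),[0,6); WM=−∞
i=1 t=2 v=2: → [2,8),[1,7),[0,6); WM=2
i=2 t=17 v=6: → [17,23),[16,22),[15,21),[14,20),[13,19),[12,18); WM=2
i=3 t=7 v=9: → [7,13),[6,12),[5,11),[4,10),[3,9),[2,8); WM=17; [0,6) fires=2 [1,7) fires=2 [2,8) fires=9 [3,9) fires=9 [4,10) fires=9 [5,11) fires=9 [6,12) fires=9 [7,13) fires=9
i=4 t=25 v=9: → [25,31),[24,30),[23,29),[22,28),[21,27),[20,26); WM=17
i=5 t=22 v=6: → [22,28),[21,27),[20,26),[19,25),[18,24),[17,23); WM=25; [12,18) fires=6 [13,19) fires=6 [14,20) fires=6 [15,21) fires=6 [16,22) fires=6 [17,23) fires=6 [18,24) fires=6 [19,25) fires=6
i=6 t=24 v=7: → [24,30),[23,29),[22,28),[21,27),[20,26),[19,25); WM=25
i=7 t=16 v=1: DROP (t<25-2); WM=25
i=8 t=30 v=1: → [30,36),[29,35),[28,34),[27,33),[26,32),[25,31); WM=25
i=9 t=29 v=9: → [29,35),[28,34),[27,33),[26,32),[25,31),[24,30); WM=30; [20,26) fires=9 [21,27) fires=9 [22,28) fires=9 [23,29) fires=9 [24,30) fires=9
i=10 t=31 v=6: → [31,37),[30,36),[29,35),[28,34),[27,33),[26,32); WM=30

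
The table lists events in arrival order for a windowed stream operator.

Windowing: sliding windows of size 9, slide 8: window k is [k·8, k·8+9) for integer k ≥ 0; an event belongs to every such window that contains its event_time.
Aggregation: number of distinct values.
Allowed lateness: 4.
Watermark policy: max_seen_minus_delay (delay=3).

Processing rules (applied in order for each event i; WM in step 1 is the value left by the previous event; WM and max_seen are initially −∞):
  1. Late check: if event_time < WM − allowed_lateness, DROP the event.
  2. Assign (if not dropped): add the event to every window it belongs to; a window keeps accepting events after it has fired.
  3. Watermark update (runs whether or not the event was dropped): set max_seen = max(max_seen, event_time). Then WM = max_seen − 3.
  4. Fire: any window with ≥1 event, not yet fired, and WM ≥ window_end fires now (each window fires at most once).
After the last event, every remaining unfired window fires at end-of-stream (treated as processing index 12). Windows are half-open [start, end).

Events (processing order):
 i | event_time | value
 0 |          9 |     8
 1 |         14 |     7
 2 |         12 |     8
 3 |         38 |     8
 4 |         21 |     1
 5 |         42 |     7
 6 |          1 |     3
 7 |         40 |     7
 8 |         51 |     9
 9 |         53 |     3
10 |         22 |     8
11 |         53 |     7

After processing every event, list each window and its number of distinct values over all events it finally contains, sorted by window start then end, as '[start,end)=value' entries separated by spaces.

[8,17)=2 [32,41)=2 [40,49)=1 [48,57)=3

i=0 t=9 v=8: → [8,17); WM=6
i=1 t=14 v=7: → [8,17); WM=11
i=2 t=12 v=8: → [8,17); WM=11
i=3 t=38 v=8: → [32,41); WM=35; [8,17) fires=2
i=4 t=21 v=1: DROP (t<35-4); WM=35
i=5 t=42 v=7: → [40,49); WM=39
i=6 t=1 v=3: DROP (t<39-4); WM=39
i=7 t=40 v=7: → [40,49),[32,41); WM=39
i=8 t=51 v=9: → [48,57); WM=48; [32,41) fires=2
i=9 t=53 v=3: → [48,57); WM=50; [40,49) fires=1
i=10 t=22 v=8: DROP (t<50-4); WM=50
i=11 t=53 v=7: → [48,57); WM=50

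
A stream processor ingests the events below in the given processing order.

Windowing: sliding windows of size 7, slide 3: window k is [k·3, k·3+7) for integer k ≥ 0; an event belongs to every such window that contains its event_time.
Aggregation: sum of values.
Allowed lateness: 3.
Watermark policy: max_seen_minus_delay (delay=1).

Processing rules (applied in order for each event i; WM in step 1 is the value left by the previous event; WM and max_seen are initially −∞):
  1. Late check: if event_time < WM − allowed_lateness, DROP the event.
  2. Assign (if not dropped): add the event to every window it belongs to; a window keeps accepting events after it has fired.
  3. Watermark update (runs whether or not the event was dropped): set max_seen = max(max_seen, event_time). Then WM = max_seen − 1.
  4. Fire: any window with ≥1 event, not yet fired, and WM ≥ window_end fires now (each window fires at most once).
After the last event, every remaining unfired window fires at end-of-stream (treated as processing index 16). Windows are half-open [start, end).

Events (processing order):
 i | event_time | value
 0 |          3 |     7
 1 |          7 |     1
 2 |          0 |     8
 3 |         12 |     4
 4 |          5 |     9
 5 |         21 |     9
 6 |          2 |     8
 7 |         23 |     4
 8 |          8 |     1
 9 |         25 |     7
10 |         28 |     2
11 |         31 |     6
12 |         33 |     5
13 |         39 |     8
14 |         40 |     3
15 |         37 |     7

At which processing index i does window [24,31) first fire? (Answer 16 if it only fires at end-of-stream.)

i=0 t=3 v=7: → [3,10),[0,7); WM=2
i=1 t=7 v=1: → [6,13),[3,10); WM=6
i=2 t=0 v=8: DROP (t<6-3); WM=6
i=3 t=12 v=4: → [12,19),[9,16),[6,13); WM=11; [0,7) fires=7 [3,10) fires=8
i=4 t=5 v=9: DROP (t<11-3); WM=11
i=5 t=21 v=9: → [21,28),[18,25),[15,22); WM=20; [6,13) fires=5 [9,16) fires=4 [12,19) fires=4
i=6 t=2 v=8: DROP (t<20-3); WM=20
i=7 t=23 v=4: → [21,28),[18,25); WM=22; [15,22) fires=9
i=8 t=8 v=1: DROP (t<22-3); WM=22
i=9 t=25 v=7: → [24,31),[21,28); WM=24
i=10 t=28 v=2: → [27,34),[24,31); WM=27; [18,25) fires=13
i=11 t=31 v=6: → [30,37),[27,34); WM=30; [21,28) fires=20
i=12 t=33 v=5: → [33,40),[30,37),[27,34); WM=32; [24,31) fires=9
i=13 t=39 v=8: → [39,46),[36,43),[33,40); WM=38; [27,34) fires=13 [30,37) fires=11
i=14 t=40 v=3: → [39,46),[36,43); WM=39
i=15 t=37 v=7: → [36,43),[33,40); WM=39

12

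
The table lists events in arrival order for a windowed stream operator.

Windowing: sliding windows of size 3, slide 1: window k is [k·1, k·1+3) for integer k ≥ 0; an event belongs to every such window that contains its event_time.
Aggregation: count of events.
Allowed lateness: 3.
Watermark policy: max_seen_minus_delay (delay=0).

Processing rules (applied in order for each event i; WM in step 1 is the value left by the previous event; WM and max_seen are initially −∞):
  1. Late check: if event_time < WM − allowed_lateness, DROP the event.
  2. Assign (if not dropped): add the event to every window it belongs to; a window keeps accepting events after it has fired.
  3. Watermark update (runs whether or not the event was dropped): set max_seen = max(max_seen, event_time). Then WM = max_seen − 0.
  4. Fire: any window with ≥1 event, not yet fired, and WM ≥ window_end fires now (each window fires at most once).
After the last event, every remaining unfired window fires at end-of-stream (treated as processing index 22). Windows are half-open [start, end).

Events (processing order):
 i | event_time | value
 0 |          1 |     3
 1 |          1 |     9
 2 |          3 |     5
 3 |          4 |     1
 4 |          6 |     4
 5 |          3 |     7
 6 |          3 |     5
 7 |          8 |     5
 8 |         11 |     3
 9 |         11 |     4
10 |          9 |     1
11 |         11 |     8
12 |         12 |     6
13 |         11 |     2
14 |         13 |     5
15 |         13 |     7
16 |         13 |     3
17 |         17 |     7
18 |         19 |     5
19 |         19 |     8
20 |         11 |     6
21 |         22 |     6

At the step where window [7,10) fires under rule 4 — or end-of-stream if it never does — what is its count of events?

1

i=0 t=1 v=3: → [1,4),[0,3); WM=1
i=1 t=1 v=9: → [1,4),[0,3); WM=1
i=2 t=3 v=5: → [3,6),[2,5),[1,4); WM=3; [0,3) fires=2
i=3 t=4 v=1: → [4,7),[3,6),[2,5); WM=4; [1,4) fires=3
i=4 t=6 v=4: → [6,9),[5,8),[4,7); WM=6; [2,5) fires=2 [3,6) fires=2
i=5 t=3 v=7: → [3,6),[2,5),[1,4); WM=6
i=6 t=3 v=5: → [3,6),[2,5),[1,4); WM=6
i=7 t=8 v=5: → [8,11),[7,10),[6,9); WM=8; [4,7) fires=2 [5,8) fires=1
i=8 t=11 v=3: → [11,14),[10,13),[9,12); WM=11; [6,9) fires=2 [7,10) fires=1 [8,11) fires=1
i=9 t=11 v=4: → [11,14),[10,13),[9,12); WM=11
i=10 t=9 v=1: → [9,12),[8,11),[7,10); WM=11
i=11 t=11 v=8: → [11,14),[10,13),[9,12); WM=11
i=12 t=12 v=6: → [12,15),[11,14),[10,13); WM=12; [9,12) fires=4
i=13 t=11 v=2: → [11,14),[10,13),[9,12); WM=12
i=14 t=13 v=5: → [13,16),[12,15),[11,14); WM=13; [10,13) fires=5
i=15 t=13 v=7: → [13,16),[12,15),[11,14); WM=13
i=16 t=13 v=3: → [13,16),[12,15),[11,14); WM=13
i=17 t=17 v=7: → [17,20),[16,19),[15,18); WM=17; [11,14) fires=8 [12,15) fires=4 [13,16) fires=3
i=18 t=19 v=5: → [19,22),[18,21),[17,20); WM=19; [15,18) fires=1 [16,19) fires=1
i=19 t=19 v=8: → [19,22),[18,21),[17,20); WM=19
i=20 t=11 v=6: DROP (t<19-3); WM=19
i=21 t=22 v=6: → [22,25),[21,24),[20,23); WM=22; [17,20) fires=3 [18,21) fires=2 [19,22) fires=2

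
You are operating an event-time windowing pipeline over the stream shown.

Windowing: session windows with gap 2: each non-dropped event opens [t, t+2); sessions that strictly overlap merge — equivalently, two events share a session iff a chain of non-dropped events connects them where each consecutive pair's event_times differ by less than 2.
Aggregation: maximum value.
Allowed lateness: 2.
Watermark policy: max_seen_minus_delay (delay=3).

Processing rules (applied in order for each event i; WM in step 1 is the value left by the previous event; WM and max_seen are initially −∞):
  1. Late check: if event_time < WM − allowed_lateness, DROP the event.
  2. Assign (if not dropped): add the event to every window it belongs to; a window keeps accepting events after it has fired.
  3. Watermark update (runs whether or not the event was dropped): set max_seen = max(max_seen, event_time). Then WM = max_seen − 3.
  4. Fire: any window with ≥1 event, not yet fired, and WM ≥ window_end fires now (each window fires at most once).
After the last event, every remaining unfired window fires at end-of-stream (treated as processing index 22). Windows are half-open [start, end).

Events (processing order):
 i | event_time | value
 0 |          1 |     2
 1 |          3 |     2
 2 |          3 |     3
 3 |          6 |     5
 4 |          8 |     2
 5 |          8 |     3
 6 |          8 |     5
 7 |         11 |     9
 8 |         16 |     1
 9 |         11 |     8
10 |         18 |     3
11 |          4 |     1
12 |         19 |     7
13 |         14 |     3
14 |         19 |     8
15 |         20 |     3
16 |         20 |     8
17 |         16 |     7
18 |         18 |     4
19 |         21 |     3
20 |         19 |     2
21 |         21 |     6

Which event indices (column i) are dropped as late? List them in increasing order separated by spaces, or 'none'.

i=0 t=1 v=2: → [1,3); WM=-2
i=1 t=3 v=2: → [3,5); WM=0
i=2 t=3 v=3: → [3,5); WM=0
i=3 t=6 v=5: → [6,8); WM=3
i=4 t=8 v=2: → [8,10); WM=5
i=5 t=8 v=3: → [8,10); WM=5
i=6 t=8 v=5: → [8,10); WM=5
i=7 t=11 v=9: → [11,13); WM=8
i=8 t=16 v=1: → [16,18); WM=13
i=9 t=11 v=8: → [11,13); WM=13
i=10 t=18 v=3: → [18,20); WM=15
i=11 t=4 v=1: DROP (t<15-2); WM=15
i=12 t=19 v=7: → [18,21); WM=16
i=13 t=14 v=3: → [14,16); WM=16
i=14 t=19 v=8: → [18,21); WM=16
i=15 t=20 v=3: → [18,22); WM=17
i=16 t=20 v=8: → [18,22); WM=17
i=17 t=16 v=7: → [16,18); WM=17
i=18 t=18 v=4: → [18,22); WM=17
i=19 t=21 v=3: → [18,23); WM=18
i=20 t=19 v=2: → [18,23); WM=18
i=21 t=21 v=6: → [18,23); WM=18

11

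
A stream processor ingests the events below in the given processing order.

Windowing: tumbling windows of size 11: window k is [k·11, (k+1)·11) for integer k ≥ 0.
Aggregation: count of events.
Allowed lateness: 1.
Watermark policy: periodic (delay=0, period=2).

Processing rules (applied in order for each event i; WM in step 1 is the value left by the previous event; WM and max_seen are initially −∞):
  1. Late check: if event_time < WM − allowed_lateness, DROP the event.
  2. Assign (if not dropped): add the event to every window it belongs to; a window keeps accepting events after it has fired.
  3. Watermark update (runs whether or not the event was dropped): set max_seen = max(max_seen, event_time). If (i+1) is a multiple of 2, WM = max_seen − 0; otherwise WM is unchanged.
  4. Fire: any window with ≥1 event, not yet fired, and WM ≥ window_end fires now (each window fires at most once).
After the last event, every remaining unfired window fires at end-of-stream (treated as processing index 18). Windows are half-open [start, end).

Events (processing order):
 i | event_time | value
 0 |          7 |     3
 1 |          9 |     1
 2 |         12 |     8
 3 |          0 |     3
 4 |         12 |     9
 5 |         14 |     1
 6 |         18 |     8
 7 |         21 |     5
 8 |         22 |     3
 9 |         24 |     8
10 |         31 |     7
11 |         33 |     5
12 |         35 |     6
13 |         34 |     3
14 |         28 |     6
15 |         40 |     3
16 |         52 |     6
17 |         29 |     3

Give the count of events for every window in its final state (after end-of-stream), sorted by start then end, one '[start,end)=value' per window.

i=0 t=7 v=3: → [0,11); WM=−∞
i=1 t=9 v=1: → [0,11); WM=9
i=2 t=12 v=8: → [11,22); WM=9
i=3 t=0 v=3: DROP (t<9-1); WM=12; [0,11) fires=2
i=4 t=12 v=9: → [11,22); WM=12
i=5 t=14 v=1: → [11,22); WM=14
i=6 t=18 v=8: → [11,22); WM=14
i=7 t=21 v=5: → [11,22); WM=21
i=8 t=22 v=3: → [22,33); WM=21
i=9 t=24 v=8: → [22,33); WM=24; [11,22) fires=5
i=10 t=31 v=7: → [22,33); WM=24
i=11 t=33 v=5: → [33,44); WM=33; [22,33) fires=3
i=12 t=35 v=6: → [33,44); WM=33
i=13 t=34 v=3: → [33,44); WM=35
i=14 t=28 v=6: DROP (t<35-1); WM=35
i=15 t=40 v=3: → [33,44); WM=40
i=16 t=52 v=6: → [44,55); WM=40
i=17 t=29 v=3: DROP (t<40-1); WM=52; [33,44) fires=4

[0,11)=2 [11,22)=5 [22,33)=3 [33,44)=4 [44,55)=1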